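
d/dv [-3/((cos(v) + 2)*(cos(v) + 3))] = -3*(2*cos(v) + 5)*sin(v)/((cos(v) + 2)^2*(cos(v) + 3)^2)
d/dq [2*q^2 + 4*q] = 4*q + 4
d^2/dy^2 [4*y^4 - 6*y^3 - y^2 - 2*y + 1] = 48*y^2 - 36*y - 2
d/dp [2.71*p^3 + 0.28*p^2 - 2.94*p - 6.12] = 8.13*p^2 + 0.56*p - 2.94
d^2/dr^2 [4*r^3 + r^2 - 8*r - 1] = 24*r + 2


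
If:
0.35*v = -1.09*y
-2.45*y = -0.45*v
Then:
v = 0.00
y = 0.00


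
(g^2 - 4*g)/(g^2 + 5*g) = (g - 4)/(g + 5)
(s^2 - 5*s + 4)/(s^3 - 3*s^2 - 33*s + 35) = (s - 4)/(s^2 - 2*s - 35)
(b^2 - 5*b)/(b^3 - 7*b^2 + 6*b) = (b - 5)/(b^2 - 7*b + 6)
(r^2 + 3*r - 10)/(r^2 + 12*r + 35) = (r - 2)/(r + 7)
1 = 1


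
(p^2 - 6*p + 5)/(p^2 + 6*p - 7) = (p - 5)/(p + 7)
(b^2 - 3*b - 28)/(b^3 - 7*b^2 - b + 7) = (b + 4)/(b^2 - 1)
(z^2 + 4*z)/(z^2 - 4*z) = (z + 4)/(z - 4)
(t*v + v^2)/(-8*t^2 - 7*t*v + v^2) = -v/(8*t - v)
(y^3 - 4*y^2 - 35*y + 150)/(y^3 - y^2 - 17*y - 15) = (y^2 + y - 30)/(y^2 + 4*y + 3)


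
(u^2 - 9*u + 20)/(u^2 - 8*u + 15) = (u - 4)/(u - 3)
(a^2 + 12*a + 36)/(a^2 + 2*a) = (a^2 + 12*a + 36)/(a*(a + 2))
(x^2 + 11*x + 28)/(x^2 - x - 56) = (x + 4)/(x - 8)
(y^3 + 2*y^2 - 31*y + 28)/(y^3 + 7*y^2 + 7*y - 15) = (y^2 + 3*y - 28)/(y^2 + 8*y + 15)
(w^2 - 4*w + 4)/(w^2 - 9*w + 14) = (w - 2)/(w - 7)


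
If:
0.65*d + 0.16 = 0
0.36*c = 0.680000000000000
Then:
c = 1.89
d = -0.25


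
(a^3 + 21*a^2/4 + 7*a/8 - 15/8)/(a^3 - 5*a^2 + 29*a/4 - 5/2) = (4*a^2 + 23*a + 15)/(2*(2*a^2 - 9*a + 10))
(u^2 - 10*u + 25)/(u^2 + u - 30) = (u - 5)/(u + 6)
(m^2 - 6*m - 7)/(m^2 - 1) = (m - 7)/(m - 1)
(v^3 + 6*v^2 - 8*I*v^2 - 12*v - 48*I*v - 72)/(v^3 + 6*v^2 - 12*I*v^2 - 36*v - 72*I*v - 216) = (v - 2*I)/(v - 6*I)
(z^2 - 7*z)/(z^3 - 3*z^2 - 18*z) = (7 - z)/(-z^2 + 3*z + 18)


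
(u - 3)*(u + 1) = u^2 - 2*u - 3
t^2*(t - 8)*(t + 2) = t^4 - 6*t^3 - 16*t^2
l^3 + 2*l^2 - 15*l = l*(l - 3)*(l + 5)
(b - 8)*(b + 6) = b^2 - 2*b - 48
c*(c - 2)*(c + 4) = c^3 + 2*c^2 - 8*c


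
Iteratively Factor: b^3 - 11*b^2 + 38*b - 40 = (b - 2)*(b^2 - 9*b + 20) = (b - 4)*(b - 2)*(b - 5)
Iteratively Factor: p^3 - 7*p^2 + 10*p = (p - 2)*(p^2 - 5*p) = p*(p - 2)*(p - 5)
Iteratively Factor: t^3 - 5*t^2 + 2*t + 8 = (t - 2)*(t^2 - 3*t - 4) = (t - 4)*(t - 2)*(t + 1)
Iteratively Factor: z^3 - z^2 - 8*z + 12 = (z - 2)*(z^2 + z - 6) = (z - 2)^2*(z + 3)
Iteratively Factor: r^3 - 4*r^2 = (r)*(r^2 - 4*r) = r^2*(r - 4)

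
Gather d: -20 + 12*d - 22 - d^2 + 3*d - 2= -d^2 + 15*d - 44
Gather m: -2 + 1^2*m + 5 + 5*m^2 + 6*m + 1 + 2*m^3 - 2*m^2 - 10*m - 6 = 2*m^3 + 3*m^2 - 3*m - 2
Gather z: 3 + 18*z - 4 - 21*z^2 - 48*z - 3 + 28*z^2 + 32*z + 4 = 7*z^2 + 2*z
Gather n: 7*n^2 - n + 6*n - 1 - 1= 7*n^2 + 5*n - 2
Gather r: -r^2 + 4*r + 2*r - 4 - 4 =-r^2 + 6*r - 8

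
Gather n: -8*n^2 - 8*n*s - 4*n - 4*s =-8*n^2 + n*(-8*s - 4) - 4*s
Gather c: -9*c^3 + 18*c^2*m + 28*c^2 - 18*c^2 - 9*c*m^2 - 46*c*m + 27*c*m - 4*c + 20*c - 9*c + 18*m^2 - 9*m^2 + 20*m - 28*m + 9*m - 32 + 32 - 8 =-9*c^3 + c^2*(18*m + 10) + c*(-9*m^2 - 19*m + 7) + 9*m^2 + m - 8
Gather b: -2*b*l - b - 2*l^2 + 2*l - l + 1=b*(-2*l - 1) - 2*l^2 + l + 1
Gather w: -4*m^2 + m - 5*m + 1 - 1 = -4*m^2 - 4*m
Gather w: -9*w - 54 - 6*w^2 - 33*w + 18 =-6*w^2 - 42*w - 36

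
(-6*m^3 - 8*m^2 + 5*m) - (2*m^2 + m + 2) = -6*m^3 - 10*m^2 + 4*m - 2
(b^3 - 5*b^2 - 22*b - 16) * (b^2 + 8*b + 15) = b^5 + 3*b^4 - 47*b^3 - 267*b^2 - 458*b - 240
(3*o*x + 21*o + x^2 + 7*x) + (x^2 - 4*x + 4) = 3*o*x + 21*o + 2*x^2 + 3*x + 4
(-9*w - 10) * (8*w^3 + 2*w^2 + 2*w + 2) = -72*w^4 - 98*w^3 - 38*w^2 - 38*w - 20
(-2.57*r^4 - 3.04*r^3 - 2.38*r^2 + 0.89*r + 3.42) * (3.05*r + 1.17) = -7.8385*r^5 - 12.2789*r^4 - 10.8158*r^3 - 0.0701000000000001*r^2 + 11.4723*r + 4.0014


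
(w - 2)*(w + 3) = w^2 + w - 6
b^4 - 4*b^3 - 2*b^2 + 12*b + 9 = (b - 3)^2*(b + 1)^2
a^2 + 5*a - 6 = (a - 1)*(a + 6)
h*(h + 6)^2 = h^3 + 12*h^2 + 36*h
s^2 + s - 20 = (s - 4)*(s + 5)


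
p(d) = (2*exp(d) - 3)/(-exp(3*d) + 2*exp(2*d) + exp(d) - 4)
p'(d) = (2*exp(d) - 3)*(3*exp(3*d) - 4*exp(2*d) - exp(d))/(-exp(3*d) + 2*exp(2*d) + exp(d) - 4)^2 + 2*exp(d)/(-exp(3*d) + 2*exp(2*d) + exp(d) - 4)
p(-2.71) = 0.73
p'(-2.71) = -0.02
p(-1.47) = 0.69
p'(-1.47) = -0.05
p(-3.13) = 0.74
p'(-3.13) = -0.01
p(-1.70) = 0.70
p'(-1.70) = -0.04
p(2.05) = -0.04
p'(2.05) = 0.08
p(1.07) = -0.32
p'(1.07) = 0.69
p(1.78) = -0.07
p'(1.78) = 0.14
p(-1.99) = 0.71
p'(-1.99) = -0.03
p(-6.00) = 0.75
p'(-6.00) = 0.00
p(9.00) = 0.00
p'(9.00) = 0.00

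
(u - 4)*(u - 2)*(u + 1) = u^3 - 5*u^2 + 2*u + 8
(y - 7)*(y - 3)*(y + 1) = y^3 - 9*y^2 + 11*y + 21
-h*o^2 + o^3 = o^2*(-h + o)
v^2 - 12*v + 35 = (v - 7)*(v - 5)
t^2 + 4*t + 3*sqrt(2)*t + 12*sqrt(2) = (t + 4)*(t + 3*sqrt(2))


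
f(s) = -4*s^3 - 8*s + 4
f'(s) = -12*s^2 - 8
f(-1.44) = 27.46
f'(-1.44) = -32.88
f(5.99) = -903.61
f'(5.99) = -438.56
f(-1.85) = 44.13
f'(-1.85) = -49.07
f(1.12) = -10.58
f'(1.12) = -23.05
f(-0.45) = 7.96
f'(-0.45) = -10.43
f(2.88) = -114.59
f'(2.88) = -107.53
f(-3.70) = 236.21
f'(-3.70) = -172.28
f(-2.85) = 119.40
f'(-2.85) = -105.47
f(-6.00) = 916.00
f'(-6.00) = -440.00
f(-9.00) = 2992.00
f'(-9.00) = -980.00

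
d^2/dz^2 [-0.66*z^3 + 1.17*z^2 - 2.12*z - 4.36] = 2.34 - 3.96*z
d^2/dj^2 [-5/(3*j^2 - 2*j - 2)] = 10*(-9*j^2 + 6*j + 4*(3*j - 1)^2 + 6)/(-3*j^2 + 2*j + 2)^3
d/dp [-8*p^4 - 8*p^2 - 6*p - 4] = -32*p^3 - 16*p - 6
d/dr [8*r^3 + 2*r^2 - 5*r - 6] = 24*r^2 + 4*r - 5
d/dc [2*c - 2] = 2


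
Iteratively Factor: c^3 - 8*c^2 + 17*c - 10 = (c - 1)*(c^2 - 7*c + 10) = (c - 2)*(c - 1)*(c - 5)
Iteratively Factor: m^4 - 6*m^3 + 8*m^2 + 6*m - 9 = (m + 1)*(m^3 - 7*m^2 + 15*m - 9) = (m - 3)*(m + 1)*(m^2 - 4*m + 3) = (m - 3)^2*(m + 1)*(m - 1)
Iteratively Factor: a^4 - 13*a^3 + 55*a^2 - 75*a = (a - 3)*(a^3 - 10*a^2 + 25*a) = (a - 5)*(a - 3)*(a^2 - 5*a) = a*(a - 5)*(a - 3)*(a - 5)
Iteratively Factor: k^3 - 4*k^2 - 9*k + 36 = (k - 4)*(k^2 - 9) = (k - 4)*(k + 3)*(k - 3)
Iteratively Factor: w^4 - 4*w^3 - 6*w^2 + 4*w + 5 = (w + 1)*(w^3 - 5*w^2 - w + 5) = (w + 1)^2*(w^2 - 6*w + 5) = (w - 1)*(w + 1)^2*(w - 5)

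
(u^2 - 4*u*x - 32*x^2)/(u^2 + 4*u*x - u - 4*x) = (u - 8*x)/(u - 1)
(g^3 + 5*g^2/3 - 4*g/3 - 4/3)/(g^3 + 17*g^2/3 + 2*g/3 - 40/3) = (3*g^2 - g - 2)/(3*g^2 + 11*g - 20)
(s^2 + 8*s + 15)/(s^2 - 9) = (s + 5)/(s - 3)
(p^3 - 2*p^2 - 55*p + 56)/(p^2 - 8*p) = p + 6 - 7/p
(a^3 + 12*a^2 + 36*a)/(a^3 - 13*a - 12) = a*(a^2 + 12*a + 36)/(a^3 - 13*a - 12)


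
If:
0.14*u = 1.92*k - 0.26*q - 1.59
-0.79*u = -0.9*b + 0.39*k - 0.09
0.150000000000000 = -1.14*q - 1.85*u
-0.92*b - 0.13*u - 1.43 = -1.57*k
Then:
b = -0.03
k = 0.86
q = 0.44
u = -0.35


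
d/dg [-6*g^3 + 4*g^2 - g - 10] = -18*g^2 + 8*g - 1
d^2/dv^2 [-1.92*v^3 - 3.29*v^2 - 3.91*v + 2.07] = -11.52*v - 6.58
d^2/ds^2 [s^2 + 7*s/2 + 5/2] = 2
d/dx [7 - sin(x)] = -cos(x)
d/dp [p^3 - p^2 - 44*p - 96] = 3*p^2 - 2*p - 44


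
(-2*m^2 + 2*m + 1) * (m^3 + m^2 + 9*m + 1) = -2*m^5 - 15*m^3 + 17*m^2 + 11*m + 1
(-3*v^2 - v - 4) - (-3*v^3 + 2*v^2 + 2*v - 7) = 3*v^3 - 5*v^2 - 3*v + 3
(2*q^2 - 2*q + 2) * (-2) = -4*q^2 + 4*q - 4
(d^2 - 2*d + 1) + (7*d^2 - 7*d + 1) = 8*d^2 - 9*d + 2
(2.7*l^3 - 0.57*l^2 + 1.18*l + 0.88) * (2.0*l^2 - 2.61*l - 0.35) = 5.4*l^5 - 8.187*l^4 + 2.9027*l^3 - 1.1203*l^2 - 2.7098*l - 0.308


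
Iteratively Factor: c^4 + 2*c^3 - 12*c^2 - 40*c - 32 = (c + 2)*(c^3 - 12*c - 16) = (c + 2)^2*(c^2 - 2*c - 8) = (c + 2)^3*(c - 4)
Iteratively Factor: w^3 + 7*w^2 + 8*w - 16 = (w + 4)*(w^2 + 3*w - 4) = (w + 4)^2*(w - 1)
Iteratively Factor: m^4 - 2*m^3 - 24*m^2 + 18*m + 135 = (m + 3)*(m^3 - 5*m^2 - 9*m + 45) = (m - 3)*(m + 3)*(m^2 - 2*m - 15) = (m - 3)*(m + 3)^2*(m - 5)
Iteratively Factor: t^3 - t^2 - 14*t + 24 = (t - 2)*(t^2 + t - 12) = (t - 3)*(t - 2)*(t + 4)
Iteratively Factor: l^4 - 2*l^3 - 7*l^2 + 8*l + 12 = (l - 3)*(l^3 + l^2 - 4*l - 4) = (l - 3)*(l + 2)*(l^2 - l - 2) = (l - 3)*(l + 1)*(l + 2)*(l - 2)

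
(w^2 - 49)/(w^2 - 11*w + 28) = (w + 7)/(w - 4)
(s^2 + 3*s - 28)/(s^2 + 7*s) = (s - 4)/s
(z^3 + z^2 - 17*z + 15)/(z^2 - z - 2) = (-z^3 - z^2 + 17*z - 15)/(-z^2 + z + 2)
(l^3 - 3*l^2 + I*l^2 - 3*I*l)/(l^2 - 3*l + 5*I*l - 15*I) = l*(l + I)/(l + 5*I)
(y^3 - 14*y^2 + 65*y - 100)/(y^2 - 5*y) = y - 9 + 20/y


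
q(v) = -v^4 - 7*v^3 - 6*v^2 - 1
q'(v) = -4*v^3 - 21*v^2 - 12*v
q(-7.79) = -738.56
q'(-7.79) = 710.03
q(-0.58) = -1.77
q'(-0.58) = 0.68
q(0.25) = -1.49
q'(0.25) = -4.38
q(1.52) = -44.78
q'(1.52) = -80.81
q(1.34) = -31.84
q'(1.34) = -63.41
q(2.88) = -286.78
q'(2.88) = -304.29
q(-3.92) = 92.33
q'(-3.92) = -34.71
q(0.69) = -6.38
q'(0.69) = -19.59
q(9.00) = -12151.00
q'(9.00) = -4725.00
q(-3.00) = 53.00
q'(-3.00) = -45.00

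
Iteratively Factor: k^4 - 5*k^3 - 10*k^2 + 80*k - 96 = (k - 2)*(k^3 - 3*k^2 - 16*k + 48) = (k - 3)*(k - 2)*(k^2 - 16) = (k - 3)*(k - 2)*(k + 4)*(k - 4)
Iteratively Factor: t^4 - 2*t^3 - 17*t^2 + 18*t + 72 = (t + 3)*(t^3 - 5*t^2 - 2*t + 24) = (t - 4)*(t + 3)*(t^2 - t - 6) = (t - 4)*(t - 3)*(t + 3)*(t + 2)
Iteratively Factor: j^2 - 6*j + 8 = (j - 2)*(j - 4)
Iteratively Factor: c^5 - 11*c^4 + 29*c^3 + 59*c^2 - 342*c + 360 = (c - 4)*(c^4 - 7*c^3 + c^2 + 63*c - 90) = (c - 4)*(c + 3)*(c^3 - 10*c^2 + 31*c - 30) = (c - 4)*(c - 2)*(c + 3)*(c^2 - 8*c + 15) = (c - 5)*(c - 4)*(c - 2)*(c + 3)*(c - 3)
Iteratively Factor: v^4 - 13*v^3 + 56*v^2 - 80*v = (v)*(v^3 - 13*v^2 + 56*v - 80) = v*(v - 4)*(v^2 - 9*v + 20) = v*(v - 5)*(v - 4)*(v - 4)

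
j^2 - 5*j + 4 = (j - 4)*(j - 1)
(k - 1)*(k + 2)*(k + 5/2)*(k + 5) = k^4 + 17*k^3/2 + 18*k^2 - 5*k/2 - 25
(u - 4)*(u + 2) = u^2 - 2*u - 8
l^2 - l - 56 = (l - 8)*(l + 7)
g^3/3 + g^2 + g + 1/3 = (g/3 + 1/3)*(g + 1)^2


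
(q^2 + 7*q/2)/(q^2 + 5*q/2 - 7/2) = q/(q - 1)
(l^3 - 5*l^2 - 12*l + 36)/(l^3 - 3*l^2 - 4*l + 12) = (l^2 - 3*l - 18)/(l^2 - l - 6)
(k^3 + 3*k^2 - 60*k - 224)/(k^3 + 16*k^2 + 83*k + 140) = (k - 8)/(k + 5)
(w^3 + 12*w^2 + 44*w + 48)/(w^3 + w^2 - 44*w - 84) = (w + 4)/(w - 7)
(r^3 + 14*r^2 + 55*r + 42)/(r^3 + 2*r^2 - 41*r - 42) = (r + 6)/(r - 6)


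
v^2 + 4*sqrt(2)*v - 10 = (v - sqrt(2))*(v + 5*sqrt(2))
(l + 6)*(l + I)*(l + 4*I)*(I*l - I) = I*l^4 - 5*l^3 + 5*I*l^3 - 25*l^2 - 10*I*l^2 + 30*l - 20*I*l + 24*I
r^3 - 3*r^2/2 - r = r*(r - 2)*(r + 1/2)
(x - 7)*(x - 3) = x^2 - 10*x + 21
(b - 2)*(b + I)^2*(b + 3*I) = b^4 - 2*b^3 + 5*I*b^3 - 7*b^2 - 10*I*b^2 + 14*b - 3*I*b + 6*I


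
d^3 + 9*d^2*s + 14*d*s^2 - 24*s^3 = (d - s)*(d + 4*s)*(d + 6*s)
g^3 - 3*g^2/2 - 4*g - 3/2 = (g - 3)*(g + 1/2)*(g + 1)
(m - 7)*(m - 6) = m^2 - 13*m + 42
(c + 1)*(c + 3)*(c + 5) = c^3 + 9*c^2 + 23*c + 15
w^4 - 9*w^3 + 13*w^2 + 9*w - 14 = (w - 7)*(w - 2)*(w - 1)*(w + 1)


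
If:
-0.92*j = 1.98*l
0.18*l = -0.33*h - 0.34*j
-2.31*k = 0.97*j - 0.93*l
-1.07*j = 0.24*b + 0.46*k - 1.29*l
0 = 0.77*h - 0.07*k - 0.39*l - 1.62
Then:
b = 25.06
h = 3.36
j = -4.33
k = 2.63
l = 2.01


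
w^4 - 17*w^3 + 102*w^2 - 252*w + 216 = (w - 6)^2*(w - 3)*(w - 2)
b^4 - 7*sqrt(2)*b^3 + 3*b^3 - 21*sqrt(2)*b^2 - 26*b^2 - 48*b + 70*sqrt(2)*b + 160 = (b - 2)*(b + 5)*(b - 8*sqrt(2))*(b + sqrt(2))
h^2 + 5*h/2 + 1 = (h + 1/2)*(h + 2)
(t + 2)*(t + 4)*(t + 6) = t^3 + 12*t^2 + 44*t + 48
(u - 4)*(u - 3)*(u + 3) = u^3 - 4*u^2 - 9*u + 36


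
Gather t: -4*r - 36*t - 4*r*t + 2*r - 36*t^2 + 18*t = -2*r - 36*t^2 + t*(-4*r - 18)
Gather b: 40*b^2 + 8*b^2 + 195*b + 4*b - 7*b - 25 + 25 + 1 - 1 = 48*b^2 + 192*b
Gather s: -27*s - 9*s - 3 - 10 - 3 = -36*s - 16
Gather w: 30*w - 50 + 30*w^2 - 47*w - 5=30*w^2 - 17*w - 55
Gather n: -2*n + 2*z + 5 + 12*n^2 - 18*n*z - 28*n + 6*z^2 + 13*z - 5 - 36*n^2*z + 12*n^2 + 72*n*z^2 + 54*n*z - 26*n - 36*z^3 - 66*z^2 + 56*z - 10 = n^2*(24 - 36*z) + n*(72*z^2 + 36*z - 56) - 36*z^3 - 60*z^2 + 71*z - 10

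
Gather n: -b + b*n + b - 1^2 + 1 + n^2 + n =n^2 + n*(b + 1)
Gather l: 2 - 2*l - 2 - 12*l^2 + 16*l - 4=-12*l^2 + 14*l - 4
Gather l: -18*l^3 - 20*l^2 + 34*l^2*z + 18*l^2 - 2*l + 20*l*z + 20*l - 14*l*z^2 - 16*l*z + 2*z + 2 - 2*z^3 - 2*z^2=-18*l^3 + l^2*(34*z - 2) + l*(-14*z^2 + 4*z + 18) - 2*z^3 - 2*z^2 + 2*z + 2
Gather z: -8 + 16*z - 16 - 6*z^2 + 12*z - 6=-6*z^2 + 28*z - 30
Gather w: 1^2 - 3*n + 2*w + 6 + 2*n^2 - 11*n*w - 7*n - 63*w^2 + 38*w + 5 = 2*n^2 - 10*n - 63*w^2 + w*(40 - 11*n) + 12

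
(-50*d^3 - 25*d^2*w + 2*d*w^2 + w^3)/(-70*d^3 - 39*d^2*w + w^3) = (-5*d + w)/(-7*d + w)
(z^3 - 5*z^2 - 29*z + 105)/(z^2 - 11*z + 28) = (z^2 + 2*z - 15)/(z - 4)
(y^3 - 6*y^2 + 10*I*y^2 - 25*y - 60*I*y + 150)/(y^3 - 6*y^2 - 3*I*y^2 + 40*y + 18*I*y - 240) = (y + 5*I)/(y - 8*I)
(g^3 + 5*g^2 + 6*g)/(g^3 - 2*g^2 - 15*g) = (g + 2)/(g - 5)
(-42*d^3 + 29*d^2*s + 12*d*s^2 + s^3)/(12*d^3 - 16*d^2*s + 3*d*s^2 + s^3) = (7*d + s)/(-2*d + s)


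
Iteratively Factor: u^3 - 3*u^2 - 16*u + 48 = (u - 4)*(u^2 + u - 12) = (u - 4)*(u - 3)*(u + 4)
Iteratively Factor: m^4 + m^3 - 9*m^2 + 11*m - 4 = (m - 1)*(m^3 + 2*m^2 - 7*m + 4) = (m - 1)*(m + 4)*(m^2 - 2*m + 1) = (m - 1)^2*(m + 4)*(m - 1)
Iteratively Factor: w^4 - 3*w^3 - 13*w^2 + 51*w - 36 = (w - 3)*(w^3 - 13*w + 12) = (w - 3)^2*(w^2 + 3*w - 4) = (w - 3)^2*(w - 1)*(w + 4)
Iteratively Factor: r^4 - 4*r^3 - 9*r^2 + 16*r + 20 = (r - 2)*(r^3 - 2*r^2 - 13*r - 10) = (r - 2)*(r + 1)*(r^2 - 3*r - 10) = (r - 5)*(r - 2)*(r + 1)*(r + 2)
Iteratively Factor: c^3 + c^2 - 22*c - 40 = (c + 4)*(c^2 - 3*c - 10) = (c - 5)*(c + 4)*(c + 2)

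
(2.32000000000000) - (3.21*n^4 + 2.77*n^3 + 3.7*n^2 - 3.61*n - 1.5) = -3.21*n^4 - 2.77*n^3 - 3.7*n^2 + 3.61*n + 3.82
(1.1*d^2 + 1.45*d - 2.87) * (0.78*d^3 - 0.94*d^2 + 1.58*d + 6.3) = 0.858*d^5 + 0.097*d^4 - 1.8636*d^3 + 11.9188*d^2 + 4.6004*d - 18.081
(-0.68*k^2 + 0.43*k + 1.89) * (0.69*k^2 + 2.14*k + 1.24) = -0.4692*k^4 - 1.1585*k^3 + 1.3811*k^2 + 4.5778*k + 2.3436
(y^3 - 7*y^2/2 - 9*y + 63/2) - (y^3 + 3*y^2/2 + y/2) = -5*y^2 - 19*y/2 + 63/2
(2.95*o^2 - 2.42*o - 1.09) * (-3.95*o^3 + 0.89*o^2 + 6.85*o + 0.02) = -11.6525*o^5 + 12.1845*o^4 + 22.3592*o^3 - 17.4881*o^2 - 7.5149*o - 0.0218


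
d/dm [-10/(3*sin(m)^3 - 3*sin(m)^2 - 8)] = 30*(3*sin(m) - 2)*sin(m)*cos(m)/(-3*sin(m)^3 + 3*sin(m)^2 + 8)^2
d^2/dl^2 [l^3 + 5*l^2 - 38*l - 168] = 6*l + 10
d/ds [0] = 0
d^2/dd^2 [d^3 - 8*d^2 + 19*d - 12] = 6*d - 16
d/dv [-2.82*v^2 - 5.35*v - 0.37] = -5.64*v - 5.35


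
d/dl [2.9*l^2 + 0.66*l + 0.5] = 5.8*l + 0.66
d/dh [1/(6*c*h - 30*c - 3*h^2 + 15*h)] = (-2*c + 2*h - 5)/(3*(2*c*h - 10*c - h^2 + 5*h)^2)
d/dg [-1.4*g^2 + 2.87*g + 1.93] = 2.87 - 2.8*g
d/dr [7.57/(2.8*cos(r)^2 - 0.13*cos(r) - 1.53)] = (42.392*cos(r) - 0.9841)*sin(r)/(-2.8*cos(r)^2 + 0.13*cos(r) + 1.53)^2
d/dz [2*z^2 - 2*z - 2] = 4*z - 2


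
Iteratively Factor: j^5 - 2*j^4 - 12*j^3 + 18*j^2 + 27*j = (j + 3)*(j^4 - 5*j^3 + 3*j^2 + 9*j) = (j + 1)*(j + 3)*(j^3 - 6*j^2 + 9*j) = (j - 3)*(j + 1)*(j + 3)*(j^2 - 3*j) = (j - 3)^2*(j + 1)*(j + 3)*(j)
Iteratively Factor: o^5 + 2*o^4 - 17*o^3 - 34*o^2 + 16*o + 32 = (o + 2)*(o^4 - 17*o^2 + 16) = (o - 1)*(o + 2)*(o^3 + o^2 - 16*o - 16) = (o - 1)*(o + 2)*(o + 4)*(o^2 - 3*o - 4) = (o - 4)*(o - 1)*(o + 2)*(o + 4)*(o + 1)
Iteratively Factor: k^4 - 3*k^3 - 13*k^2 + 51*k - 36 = (k + 4)*(k^3 - 7*k^2 + 15*k - 9) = (k - 3)*(k + 4)*(k^2 - 4*k + 3) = (k - 3)*(k - 1)*(k + 4)*(k - 3)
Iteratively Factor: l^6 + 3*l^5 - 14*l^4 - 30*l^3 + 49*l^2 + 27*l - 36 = (l - 3)*(l^5 + 6*l^4 + 4*l^3 - 18*l^2 - 5*l + 12) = (l - 3)*(l + 3)*(l^4 + 3*l^3 - 5*l^2 - 3*l + 4) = (l - 3)*(l - 1)*(l + 3)*(l^3 + 4*l^2 - l - 4) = (l - 3)*(l - 1)*(l + 1)*(l + 3)*(l^2 + 3*l - 4) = (l - 3)*(l - 1)*(l + 1)*(l + 3)*(l + 4)*(l - 1)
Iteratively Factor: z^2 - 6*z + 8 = (z - 2)*(z - 4)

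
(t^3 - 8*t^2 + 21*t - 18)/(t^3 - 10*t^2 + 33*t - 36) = (t - 2)/(t - 4)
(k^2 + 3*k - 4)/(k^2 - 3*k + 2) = (k + 4)/(k - 2)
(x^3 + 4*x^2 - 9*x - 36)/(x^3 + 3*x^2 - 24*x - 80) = (x^2 - 9)/(x^2 - x - 20)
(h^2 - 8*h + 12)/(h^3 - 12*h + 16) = (h - 6)/(h^2 + 2*h - 8)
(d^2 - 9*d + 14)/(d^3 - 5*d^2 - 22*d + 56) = 1/(d + 4)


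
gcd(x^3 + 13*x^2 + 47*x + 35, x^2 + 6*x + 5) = x^2 + 6*x + 5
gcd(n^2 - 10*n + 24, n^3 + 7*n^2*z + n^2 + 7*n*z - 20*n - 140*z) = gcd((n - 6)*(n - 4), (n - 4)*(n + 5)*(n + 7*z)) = n - 4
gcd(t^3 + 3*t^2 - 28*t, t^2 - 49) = t + 7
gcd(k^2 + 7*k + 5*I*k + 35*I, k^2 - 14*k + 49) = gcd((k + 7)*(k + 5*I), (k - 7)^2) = 1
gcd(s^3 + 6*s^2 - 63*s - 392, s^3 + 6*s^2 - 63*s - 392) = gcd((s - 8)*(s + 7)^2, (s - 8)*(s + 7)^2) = s^3 + 6*s^2 - 63*s - 392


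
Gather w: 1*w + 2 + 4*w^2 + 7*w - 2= 4*w^2 + 8*w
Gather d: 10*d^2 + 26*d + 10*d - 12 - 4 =10*d^2 + 36*d - 16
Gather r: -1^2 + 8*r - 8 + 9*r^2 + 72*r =9*r^2 + 80*r - 9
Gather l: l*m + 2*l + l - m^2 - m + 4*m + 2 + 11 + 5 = l*(m + 3) - m^2 + 3*m + 18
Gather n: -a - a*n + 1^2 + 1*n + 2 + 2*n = -a + n*(3 - a) + 3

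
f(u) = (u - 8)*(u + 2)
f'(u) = 2*u - 6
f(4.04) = -23.92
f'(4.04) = 2.08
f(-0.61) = -11.97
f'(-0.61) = -7.22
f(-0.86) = -10.10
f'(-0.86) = -7.72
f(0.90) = -20.59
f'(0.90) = -4.20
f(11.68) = 50.34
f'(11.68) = 17.36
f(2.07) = -24.14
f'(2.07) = -1.86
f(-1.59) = -3.93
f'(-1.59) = -9.18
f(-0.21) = -14.70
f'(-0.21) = -6.42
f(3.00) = -25.00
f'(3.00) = 0.00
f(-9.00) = 119.00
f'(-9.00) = -24.00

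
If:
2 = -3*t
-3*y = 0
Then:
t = -2/3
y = 0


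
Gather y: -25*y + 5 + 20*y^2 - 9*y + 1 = 20*y^2 - 34*y + 6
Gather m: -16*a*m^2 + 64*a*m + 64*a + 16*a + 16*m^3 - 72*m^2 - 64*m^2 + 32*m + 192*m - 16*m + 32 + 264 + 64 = 80*a + 16*m^3 + m^2*(-16*a - 136) + m*(64*a + 208) + 360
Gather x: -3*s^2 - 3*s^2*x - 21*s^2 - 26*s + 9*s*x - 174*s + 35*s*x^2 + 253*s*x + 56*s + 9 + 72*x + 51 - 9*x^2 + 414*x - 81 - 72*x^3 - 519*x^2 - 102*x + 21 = -24*s^2 - 144*s - 72*x^3 + x^2*(35*s - 528) + x*(-3*s^2 + 262*s + 384)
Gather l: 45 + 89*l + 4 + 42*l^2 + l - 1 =42*l^2 + 90*l + 48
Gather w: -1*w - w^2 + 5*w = -w^2 + 4*w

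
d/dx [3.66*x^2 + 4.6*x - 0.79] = 7.32*x + 4.6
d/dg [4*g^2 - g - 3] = 8*g - 1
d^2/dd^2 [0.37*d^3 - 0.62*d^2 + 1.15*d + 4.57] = 2.22*d - 1.24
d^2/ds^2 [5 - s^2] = -2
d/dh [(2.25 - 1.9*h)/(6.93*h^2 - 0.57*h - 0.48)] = (13.167*h^2 - 31.185*h + 2.1945)/(48.0249*h^4 - 7.9002*h^3 - 6.3279*h^2 + 0.5472*h + 0.2304)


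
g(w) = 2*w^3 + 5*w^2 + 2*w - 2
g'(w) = 6*w^2 + 10*w + 2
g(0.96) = 6.30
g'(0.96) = 17.13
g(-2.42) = -5.90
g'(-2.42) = 12.94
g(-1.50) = -0.50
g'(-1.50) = 0.50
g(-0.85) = -1.32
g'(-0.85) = -2.16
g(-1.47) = -0.49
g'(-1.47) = 0.27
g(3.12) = 113.65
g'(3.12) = 91.61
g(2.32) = 54.53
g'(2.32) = 57.49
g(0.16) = -1.54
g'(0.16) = 3.75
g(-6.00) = -266.00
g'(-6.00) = 158.00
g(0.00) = -2.00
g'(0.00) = 2.00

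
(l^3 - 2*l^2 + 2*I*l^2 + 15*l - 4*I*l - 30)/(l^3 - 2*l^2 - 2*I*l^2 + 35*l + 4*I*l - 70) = (l - 3*I)/(l - 7*I)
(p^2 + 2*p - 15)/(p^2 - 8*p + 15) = (p + 5)/(p - 5)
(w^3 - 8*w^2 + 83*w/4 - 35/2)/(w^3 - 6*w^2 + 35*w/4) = (w - 2)/w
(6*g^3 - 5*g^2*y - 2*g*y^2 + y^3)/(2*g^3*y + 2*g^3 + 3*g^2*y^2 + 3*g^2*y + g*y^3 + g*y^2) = (3*g^2 - 4*g*y + y^2)/(g*(g*y + g + y^2 + y))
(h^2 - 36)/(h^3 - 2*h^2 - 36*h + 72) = 1/(h - 2)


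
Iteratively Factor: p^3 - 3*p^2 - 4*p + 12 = (p + 2)*(p^2 - 5*p + 6) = (p - 2)*(p + 2)*(p - 3)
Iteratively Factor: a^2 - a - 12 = (a + 3)*(a - 4)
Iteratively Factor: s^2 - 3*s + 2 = (s - 1)*(s - 2)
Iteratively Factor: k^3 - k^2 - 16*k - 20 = (k + 2)*(k^2 - 3*k - 10) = (k + 2)^2*(k - 5)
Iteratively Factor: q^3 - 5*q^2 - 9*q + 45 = (q - 5)*(q^2 - 9) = (q - 5)*(q - 3)*(q + 3)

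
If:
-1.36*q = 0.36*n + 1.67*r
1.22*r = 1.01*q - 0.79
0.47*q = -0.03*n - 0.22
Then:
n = 12.79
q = -1.28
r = -1.71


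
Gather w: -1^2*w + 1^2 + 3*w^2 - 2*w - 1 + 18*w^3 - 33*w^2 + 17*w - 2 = 18*w^3 - 30*w^2 + 14*w - 2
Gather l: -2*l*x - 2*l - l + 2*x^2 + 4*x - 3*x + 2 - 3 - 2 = l*(-2*x - 3) + 2*x^2 + x - 3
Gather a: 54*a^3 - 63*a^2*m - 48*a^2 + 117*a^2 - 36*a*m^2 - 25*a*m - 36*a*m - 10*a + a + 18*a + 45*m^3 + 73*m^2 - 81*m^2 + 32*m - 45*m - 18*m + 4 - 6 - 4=54*a^3 + a^2*(69 - 63*m) + a*(-36*m^2 - 61*m + 9) + 45*m^3 - 8*m^2 - 31*m - 6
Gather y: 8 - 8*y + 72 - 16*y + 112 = 192 - 24*y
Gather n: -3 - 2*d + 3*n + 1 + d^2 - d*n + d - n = d^2 - d + n*(2 - d) - 2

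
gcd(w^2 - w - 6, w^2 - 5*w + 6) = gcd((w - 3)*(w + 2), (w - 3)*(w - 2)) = w - 3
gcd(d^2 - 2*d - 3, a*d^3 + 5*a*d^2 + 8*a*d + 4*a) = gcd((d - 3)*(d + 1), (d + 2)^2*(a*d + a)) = d + 1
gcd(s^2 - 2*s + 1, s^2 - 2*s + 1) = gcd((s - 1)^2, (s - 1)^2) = s^2 - 2*s + 1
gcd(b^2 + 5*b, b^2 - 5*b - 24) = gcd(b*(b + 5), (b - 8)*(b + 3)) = 1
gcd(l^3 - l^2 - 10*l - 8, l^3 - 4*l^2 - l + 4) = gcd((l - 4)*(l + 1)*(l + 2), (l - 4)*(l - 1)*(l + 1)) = l^2 - 3*l - 4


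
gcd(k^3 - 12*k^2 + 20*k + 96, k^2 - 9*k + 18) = k - 6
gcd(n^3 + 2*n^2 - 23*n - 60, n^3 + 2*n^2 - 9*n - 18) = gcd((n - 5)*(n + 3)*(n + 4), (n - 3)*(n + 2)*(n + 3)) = n + 3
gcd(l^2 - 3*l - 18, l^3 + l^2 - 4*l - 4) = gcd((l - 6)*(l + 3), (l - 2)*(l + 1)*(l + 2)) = 1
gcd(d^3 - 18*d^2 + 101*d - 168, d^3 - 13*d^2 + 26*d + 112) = d^2 - 15*d + 56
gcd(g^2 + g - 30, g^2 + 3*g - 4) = 1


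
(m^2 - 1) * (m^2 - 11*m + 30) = m^4 - 11*m^3 + 29*m^2 + 11*m - 30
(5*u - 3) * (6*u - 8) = 30*u^2 - 58*u + 24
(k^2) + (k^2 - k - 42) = 2*k^2 - k - 42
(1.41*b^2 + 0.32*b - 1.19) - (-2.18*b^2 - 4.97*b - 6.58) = 3.59*b^2 + 5.29*b + 5.39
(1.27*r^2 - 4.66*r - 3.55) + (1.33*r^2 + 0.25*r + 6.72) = 2.6*r^2 - 4.41*r + 3.17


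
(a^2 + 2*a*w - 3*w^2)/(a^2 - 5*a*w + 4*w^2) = (-a - 3*w)/(-a + 4*w)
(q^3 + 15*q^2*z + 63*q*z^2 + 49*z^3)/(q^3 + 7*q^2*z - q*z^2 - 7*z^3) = (-q - 7*z)/(-q + z)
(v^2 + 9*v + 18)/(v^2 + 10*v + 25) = (v^2 + 9*v + 18)/(v^2 + 10*v + 25)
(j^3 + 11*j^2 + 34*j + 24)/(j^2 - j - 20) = (j^2 + 7*j + 6)/(j - 5)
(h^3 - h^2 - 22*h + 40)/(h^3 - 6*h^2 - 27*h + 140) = (h - 2)/(h - 7)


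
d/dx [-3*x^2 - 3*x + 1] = -6*x - 3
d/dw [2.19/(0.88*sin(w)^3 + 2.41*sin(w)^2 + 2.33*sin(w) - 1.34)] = (-10.5558*sin(w) + 2.8908*cos(2*w) - 7.9935)*cos(w)/(0.88*sin(w)^3 + 2.41*sin(w)^2 + 2.33*sin(w) - 1.34)^2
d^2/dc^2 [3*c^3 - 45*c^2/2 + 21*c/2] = 18*c - 45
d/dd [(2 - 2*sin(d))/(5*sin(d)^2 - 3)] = 2*(5*sin(d)^2 - 10*sin(d) + 3)*cos(d)/(5*sin(d)^2 - 3)^2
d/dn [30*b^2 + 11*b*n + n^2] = 11*b + 2*n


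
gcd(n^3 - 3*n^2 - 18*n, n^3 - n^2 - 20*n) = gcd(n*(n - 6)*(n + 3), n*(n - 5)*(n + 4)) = n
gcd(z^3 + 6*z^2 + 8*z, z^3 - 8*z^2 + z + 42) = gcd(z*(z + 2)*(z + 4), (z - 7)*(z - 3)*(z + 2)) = z + 2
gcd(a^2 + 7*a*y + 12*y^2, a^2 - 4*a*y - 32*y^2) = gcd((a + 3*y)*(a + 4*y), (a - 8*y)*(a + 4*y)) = a + 4*y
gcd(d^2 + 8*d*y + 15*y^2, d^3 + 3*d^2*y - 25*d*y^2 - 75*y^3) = d^2 + 8*d*y + 15*y^2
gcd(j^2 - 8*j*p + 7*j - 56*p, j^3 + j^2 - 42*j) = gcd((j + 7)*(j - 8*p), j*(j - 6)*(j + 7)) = j + 7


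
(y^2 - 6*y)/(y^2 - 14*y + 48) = y/(y - 8)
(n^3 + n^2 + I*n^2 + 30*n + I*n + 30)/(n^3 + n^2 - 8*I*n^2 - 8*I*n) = (n^2 + I*n + 30)/(n*(n - 8*I))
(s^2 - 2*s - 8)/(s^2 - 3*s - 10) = (s - 4)/(s - 5)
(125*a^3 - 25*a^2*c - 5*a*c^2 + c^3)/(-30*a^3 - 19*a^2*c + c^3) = (-25*a^2 + c^2)/(6*a^2 + 5*a*c + c^2)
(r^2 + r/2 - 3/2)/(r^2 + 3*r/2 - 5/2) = (2*r + 3)/(2*r + 5)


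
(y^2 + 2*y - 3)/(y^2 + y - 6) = (y - 1)/(y - 2)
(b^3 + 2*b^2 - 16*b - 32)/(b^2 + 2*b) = b - 16/b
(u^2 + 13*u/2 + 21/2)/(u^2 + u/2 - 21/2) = (u + 3)/(u - 3)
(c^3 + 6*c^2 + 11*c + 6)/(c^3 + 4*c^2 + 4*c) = (c^2 + 4*c + 3)/(c*(c + 2))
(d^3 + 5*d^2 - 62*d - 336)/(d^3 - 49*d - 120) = (d^2 + 13*d + 42)/(d^2 + 8*d + 15)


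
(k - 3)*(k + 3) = k^2 - 9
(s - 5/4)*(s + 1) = s^2 - s/4 - 5/4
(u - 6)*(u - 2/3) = u^2 - 20*u/3 + 4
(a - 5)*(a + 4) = a^2 - a - 20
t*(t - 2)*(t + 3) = t^3 + t^2 - 6*t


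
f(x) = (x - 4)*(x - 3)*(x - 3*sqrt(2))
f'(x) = (x - 4)*(x - 3) + (x - 4)*(x - 3*sqrt(2)) + (x - 3)*(x - 3*sqrt(2)) = 3*x^2 - 14*x - 6*sqrt(2)*x + 12 + 21*sqrt(2)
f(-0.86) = -95.72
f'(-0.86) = 63.25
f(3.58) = 0.16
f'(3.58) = -0.35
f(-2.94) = -296.09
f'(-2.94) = 133.74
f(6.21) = 13.96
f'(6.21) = 17.76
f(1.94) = -5.03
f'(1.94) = 9.37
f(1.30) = -13.51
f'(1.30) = 17.54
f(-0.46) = -72.57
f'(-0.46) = 52.68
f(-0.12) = -56.08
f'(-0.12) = 44.44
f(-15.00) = -6580.98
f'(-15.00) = 1053.98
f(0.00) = -50.91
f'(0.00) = 41.70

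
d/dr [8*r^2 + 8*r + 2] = 16*r + 8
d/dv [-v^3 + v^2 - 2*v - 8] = -3*v^2 + 2*v - 2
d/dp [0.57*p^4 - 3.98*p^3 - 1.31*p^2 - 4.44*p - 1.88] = 2.28*p^3 - 11.94*p^2 - 2.62*p - 4.44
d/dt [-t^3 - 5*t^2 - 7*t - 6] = -3*t^2 - 10*t - 7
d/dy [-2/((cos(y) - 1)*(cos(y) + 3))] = -4*(cos(y) + 1)*sin(y)/((cos(y) - 1)^2*(cos(y) + 3)^2)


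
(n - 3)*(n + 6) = n^2 + 3*n - 18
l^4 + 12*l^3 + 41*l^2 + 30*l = l*(l + 1)*(l + 5)*(l + 6)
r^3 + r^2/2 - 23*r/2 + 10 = (r - 5/2)*(r - 1)*(r + 4)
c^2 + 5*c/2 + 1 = (c + 1/2)*(c + 2)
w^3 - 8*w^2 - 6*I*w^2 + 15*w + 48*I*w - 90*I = (w - 5)*(w - 3)*(w - 6*I)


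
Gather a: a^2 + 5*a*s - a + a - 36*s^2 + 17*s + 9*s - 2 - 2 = a^2 + 5*a*s - 36*s^2 + 26*s - 4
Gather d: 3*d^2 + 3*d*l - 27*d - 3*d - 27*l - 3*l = 3*d^2 + d*(3*l - 30) - 30*l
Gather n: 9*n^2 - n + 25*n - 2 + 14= 9*n^2 + 24*n + 12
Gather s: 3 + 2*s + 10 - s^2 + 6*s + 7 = -s^2 + 8*s + 20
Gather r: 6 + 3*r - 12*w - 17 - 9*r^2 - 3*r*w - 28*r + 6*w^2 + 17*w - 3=-9*r^2 + r*(-3*w - 25) + 6*w^2 + 5*w - 14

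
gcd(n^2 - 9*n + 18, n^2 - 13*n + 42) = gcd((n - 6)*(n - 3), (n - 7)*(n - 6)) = n - 6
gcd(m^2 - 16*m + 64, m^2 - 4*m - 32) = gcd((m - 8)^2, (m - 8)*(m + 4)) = m - 8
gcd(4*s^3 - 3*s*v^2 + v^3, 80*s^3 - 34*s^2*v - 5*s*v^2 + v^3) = 2*s - v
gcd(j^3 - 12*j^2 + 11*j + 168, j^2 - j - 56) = j - 8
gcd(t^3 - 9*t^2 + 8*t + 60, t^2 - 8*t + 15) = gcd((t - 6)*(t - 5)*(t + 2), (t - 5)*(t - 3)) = t - 5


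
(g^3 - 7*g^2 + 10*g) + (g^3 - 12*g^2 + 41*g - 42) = 2*g^3 - 19*g^2 + 51*g - 42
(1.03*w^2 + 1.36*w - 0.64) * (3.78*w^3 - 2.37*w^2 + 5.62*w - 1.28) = 3.8934*w^5 + 2.6997*w^4 + 0.1462*w^3 + 7.8416*w^2 - 5.3376*w + 0.8192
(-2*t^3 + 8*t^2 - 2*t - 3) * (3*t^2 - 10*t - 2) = -6*t^5 + 44*t^4 - 82*t^3 - 5*t^2 + 34*t + 6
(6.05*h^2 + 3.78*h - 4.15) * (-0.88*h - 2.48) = -5.324*h^3 - 18.3304*h^2 - 5.7224*h + 10.292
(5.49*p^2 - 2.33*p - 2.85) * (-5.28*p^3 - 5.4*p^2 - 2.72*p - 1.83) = -28.9872*p^5 - 17.3436*p^4 + 12.6972*p^3 + 11.6809*p^2 + 12.0159*p + 5.2155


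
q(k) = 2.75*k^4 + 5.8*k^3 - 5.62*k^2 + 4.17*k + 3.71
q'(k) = 11.0*k^3 + 17.4*k^2 - 11.24*k + 4.17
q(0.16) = 4.26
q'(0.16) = 2.86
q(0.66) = 6.20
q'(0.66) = 7.49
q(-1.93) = -28.81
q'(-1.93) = 11.60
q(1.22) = 17.06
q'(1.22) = 36.33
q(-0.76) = -4.33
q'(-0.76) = 17.93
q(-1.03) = -9.79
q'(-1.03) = 22.19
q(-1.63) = -23.72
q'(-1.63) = 21.08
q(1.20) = 16.35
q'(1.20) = 34.75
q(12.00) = 66290.87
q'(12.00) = 21382.89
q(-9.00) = 13325.51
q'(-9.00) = -6504.27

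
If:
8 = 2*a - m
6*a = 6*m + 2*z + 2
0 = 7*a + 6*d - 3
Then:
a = 23/3 - z/3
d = 7*z/18 - 76/9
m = 22/3 - 2*z/3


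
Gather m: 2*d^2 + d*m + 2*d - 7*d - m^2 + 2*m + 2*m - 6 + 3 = 2*d^2 - 5*d - m^2 + m*(d + 4) - 3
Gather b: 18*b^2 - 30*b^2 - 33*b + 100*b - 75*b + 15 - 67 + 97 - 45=-12*b^2 - 8*b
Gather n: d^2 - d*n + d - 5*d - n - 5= d^2 - 4*d + n*(-d - 1) - 5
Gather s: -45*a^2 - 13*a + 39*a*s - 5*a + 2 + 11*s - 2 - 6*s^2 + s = -45*a^2 - 18*a - 6*s^2 + s*(39*a + 12)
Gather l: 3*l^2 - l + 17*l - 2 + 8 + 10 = 3*l^2 + 16*l + 16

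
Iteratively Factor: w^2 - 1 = (w - 1)*(w + 1)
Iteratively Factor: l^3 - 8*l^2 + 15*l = (l)*(l^2 - 8*l + 15) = l*(l - 5)*(l - 3)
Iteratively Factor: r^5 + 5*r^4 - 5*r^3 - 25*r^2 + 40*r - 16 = (r - 1)*(r^4 + 6*r^3 + r^2 - 24*r + 16) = (r - 1)^2*(r^3 + 7*r^2 + 8*r - 16) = (r - 1)^3*(r^2 + 8*r + 16) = (r - 1)^3*(r + 4)*(r + 4)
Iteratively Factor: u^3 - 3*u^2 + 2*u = (u - 1)*(u^2 - 2*u) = (u - 2)*(u - 1)*(u)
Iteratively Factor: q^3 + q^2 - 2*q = (q - 1)*(q^2 + 2*q) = (q - 1)*(q + 2)*(q)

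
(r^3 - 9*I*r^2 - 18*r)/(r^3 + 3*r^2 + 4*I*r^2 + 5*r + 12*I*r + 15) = r*(r^2 - 9*I*r - 18)/(r^3 + r^2*(3 + 4*I) + r*(5 + 12*I) + 15)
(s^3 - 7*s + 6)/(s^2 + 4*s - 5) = (s^2 + s - 6)/(s + 5)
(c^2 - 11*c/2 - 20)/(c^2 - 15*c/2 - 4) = (2*c + 5)/(2*c + 1)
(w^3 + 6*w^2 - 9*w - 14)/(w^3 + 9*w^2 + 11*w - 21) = (w^2 - w - 2)/(w^2 + 2*w - 3)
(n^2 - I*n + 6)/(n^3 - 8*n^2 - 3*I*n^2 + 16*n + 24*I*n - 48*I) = (n + 2*I)/(n^2 - 8*n + 16)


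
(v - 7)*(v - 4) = v^2 - 11*v + 28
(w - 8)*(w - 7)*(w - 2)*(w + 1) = w^4 - 16*w^3 + 69*w^2 - 26*w - 112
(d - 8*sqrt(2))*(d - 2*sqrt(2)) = d^2 - 10*sqrt(2)*d + 32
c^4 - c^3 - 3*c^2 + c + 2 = (c - 2)*(c - 1)*(c + 1)^2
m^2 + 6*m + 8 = (m + 2)*(m + 4)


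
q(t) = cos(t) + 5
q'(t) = -sin(t)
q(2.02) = 4.57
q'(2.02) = -0.90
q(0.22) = 5.98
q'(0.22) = -0.22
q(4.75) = 5.04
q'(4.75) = 1.00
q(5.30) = 5.55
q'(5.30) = 0.83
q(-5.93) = 5.94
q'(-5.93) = -0.35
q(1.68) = 4.89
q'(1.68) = -0.99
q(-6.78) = 5.88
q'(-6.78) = 0.48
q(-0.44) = 5.90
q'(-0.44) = 0.43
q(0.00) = 6.00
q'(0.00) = 0.00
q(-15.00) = 4.24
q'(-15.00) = 0.65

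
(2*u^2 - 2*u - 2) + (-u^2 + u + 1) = u^2 - u - 1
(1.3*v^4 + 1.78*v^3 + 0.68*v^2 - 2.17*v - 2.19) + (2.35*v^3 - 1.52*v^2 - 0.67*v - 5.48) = 1.3*v^4 + 4.13*v^3 - 0.84*v^2 - 2.84*v - 7.67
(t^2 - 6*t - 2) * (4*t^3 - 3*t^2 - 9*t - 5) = 4*t^5 - 27*t^4 + t^3 + 55*t^2 + 48*t + 10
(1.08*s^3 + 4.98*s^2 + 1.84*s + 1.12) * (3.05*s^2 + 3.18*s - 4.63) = 3.294*s^5 + 18.6234*s^4 + 16.448*s^3 - 13.7902*s^2 - 4.9576*s - 5.1856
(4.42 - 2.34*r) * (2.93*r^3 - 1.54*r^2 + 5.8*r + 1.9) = -6.8562*r^4 + 16.5542*r^3 - 20.3788*r^2 + 21.19*r + 8.398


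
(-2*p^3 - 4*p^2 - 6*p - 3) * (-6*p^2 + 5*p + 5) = 12*p^5 + 14*p^4 + 6*p^3 - 32*p^2 - 45*p - 15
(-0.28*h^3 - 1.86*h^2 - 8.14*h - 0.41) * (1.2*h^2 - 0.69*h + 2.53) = -0.336*h^5 - 2.0388*h^4 - 9.193*h^3 + 0.4188*h^2 - 20.3113*h - 1.0373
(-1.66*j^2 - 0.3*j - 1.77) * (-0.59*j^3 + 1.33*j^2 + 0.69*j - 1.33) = 0.9794*j^5 - 2.0308*j^4 - 0.5001*j^3 - 0.3533*j^2 - 0.8223*j + 2.3541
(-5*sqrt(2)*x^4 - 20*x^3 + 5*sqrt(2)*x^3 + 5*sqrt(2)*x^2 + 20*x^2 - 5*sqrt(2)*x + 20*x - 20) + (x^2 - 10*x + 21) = -5*sqrt(2)*x^4 - 20*x^3 + 5*sqrt(2)*x^3 + 5*sqrt(2)*x^2 + 21*x^2 - 5*sqrt(2)*x + 10*x + 1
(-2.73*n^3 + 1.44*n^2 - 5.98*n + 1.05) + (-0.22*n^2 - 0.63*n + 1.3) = -2.73*n^3 + 1.22*n^2 - 6.61*n + 2.35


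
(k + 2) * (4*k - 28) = 4*k^2 - 20*k - 56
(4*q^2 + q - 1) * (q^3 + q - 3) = 4*q^5 + q^4 + 3*q^3 - 11*q^2 - 4*q + 3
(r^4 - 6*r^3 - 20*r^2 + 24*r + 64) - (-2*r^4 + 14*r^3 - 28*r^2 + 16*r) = 3*r^4 - 20*r^3 + 8*r^2 + 8*r + 64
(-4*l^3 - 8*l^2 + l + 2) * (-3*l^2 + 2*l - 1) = 12*l^5 + 16*l^4 - 15*l^3 + 4*l^2 + 3*l - 2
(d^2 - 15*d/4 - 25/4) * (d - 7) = d^3 - 43*d^2/4 + 20*d + 175/4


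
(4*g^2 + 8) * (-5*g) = -20*g^3 - 40*g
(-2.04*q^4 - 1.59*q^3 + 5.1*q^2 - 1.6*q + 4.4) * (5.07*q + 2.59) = -10.3428*q^5 - 13.3449*q^4 + 21.7389*q^3 + 5.097*q^2 + 18.164*q + 11.396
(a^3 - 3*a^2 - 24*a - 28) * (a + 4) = a^4 + a^3 - 36*a^2 - 124*a - 112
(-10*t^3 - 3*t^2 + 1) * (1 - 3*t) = 30*t^4 - t^3 - 3*t^2 - 3*t + 1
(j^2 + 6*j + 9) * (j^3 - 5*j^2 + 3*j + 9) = j^5 + j^4 - 18*j^3 - 18*j^2 + 81*j + 81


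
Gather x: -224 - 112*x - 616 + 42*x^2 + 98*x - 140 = 42*x^2 - 14*x - 980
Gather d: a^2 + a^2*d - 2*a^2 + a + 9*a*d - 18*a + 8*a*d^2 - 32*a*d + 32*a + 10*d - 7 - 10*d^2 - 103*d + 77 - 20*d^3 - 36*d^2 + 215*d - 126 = -a^2 + 15*a - 20*d^3 + d^2*(8*a - 46) + d*(a^2 - 23*a + 122) - 56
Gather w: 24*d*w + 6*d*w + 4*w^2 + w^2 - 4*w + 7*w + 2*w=5*w^2 + w*(30*d + 5)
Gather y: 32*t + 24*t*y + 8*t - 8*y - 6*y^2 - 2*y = 40*t - 6*y^2 + y*(24*t - 10)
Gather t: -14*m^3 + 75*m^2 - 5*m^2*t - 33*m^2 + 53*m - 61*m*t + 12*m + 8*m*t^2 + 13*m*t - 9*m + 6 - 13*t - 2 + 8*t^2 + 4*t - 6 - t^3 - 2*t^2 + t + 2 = -14*m^3 + 42*m^2 + 56*m - t^3 + t^2*(8*m + 6) + t*(-5*m^2 - 48*m - 8)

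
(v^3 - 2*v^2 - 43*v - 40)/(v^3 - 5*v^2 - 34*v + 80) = (v + 1)/(v - 2)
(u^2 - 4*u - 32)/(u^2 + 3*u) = (u^2 - 4*u - 32)/(u*(u + 3))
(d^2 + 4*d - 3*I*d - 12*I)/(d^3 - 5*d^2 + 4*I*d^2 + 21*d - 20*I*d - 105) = (d + 4)/(d^2 + d*(-5 + 7*I) - 35*I)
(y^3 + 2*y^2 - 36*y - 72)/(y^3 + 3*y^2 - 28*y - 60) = (y - 6)/(y - 5)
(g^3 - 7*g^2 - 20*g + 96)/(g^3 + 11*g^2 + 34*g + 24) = (g^2 - 11*g + 24)/(g^2 + 7*g + 6)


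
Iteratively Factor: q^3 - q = (q - 1)*(q^2 + q) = q*(q - 1)*(q + 1)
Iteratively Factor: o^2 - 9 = (o + 3)*(o - 3)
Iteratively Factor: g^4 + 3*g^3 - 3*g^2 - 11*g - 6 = (g + 3)*(g^3 - 3*g - 2) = (g - 2)*(g + 3)*(g^2 + 2*g + 1) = (g - 2)*(g + 1)*(g + 3)*(g + 1)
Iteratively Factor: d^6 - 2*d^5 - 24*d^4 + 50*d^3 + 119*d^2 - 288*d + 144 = (d - 1)*(d^5 - d^4 - 25*d^3 + 25*d^2 + 144*d - 144) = (d - 1)*(d + 3)*(d^4 - 4*d^3 - 13*d^2 + 64*d - 48) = (d - 1)*(d + 3)*(d + 4)*(d^3 - 8*d^2 + 19*d - 12) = (d - 3)*(d - 1)*(d + 3)*(d + 4)*(d^2 - 5*d + 4) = (d - 4)*(d - 3)*(d - 1)*(d + 3)*(d + 4)*(d - 1)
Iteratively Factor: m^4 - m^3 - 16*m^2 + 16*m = (m - 4)*(m^3 + 3*m^2 - 4*m) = (m - 4)*(m - 1)*(m^2 + 4*m) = (m - 4)*(m - 1)*(m + 4)*(m)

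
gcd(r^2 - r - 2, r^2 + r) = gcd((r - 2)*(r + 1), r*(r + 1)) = r + 1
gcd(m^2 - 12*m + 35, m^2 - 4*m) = 1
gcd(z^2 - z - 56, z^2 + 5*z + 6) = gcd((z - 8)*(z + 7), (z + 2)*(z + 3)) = 1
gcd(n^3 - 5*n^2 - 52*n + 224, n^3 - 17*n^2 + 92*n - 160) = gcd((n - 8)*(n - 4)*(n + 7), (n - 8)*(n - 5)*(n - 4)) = n^2 - 12*n + 32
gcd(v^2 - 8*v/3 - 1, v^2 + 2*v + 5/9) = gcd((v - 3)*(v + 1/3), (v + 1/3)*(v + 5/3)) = v + 1/3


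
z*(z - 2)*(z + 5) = z^3 + 3*z^2 - 10*z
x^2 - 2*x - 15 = (x - 5)*(x + 3)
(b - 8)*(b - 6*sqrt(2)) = b^2 - 6*sqrt(2)*b - 8*b + 48*sqrt(2)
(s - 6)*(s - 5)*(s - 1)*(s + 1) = s^4 - 11*s^3 + 29*s^2 + 11*s - 30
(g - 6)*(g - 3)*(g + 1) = g^3 - 8*g^2 + 9*g + 18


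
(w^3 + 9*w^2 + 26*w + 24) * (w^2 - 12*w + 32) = w^5 - 3*w^4 - 50*w^3 + 544*w + 768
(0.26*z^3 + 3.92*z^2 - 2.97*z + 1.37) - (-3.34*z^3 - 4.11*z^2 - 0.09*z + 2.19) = 3.6*z^3 + 8.03*z^2 - 2.88*z - 0.82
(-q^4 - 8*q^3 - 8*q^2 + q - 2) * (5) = -5*q^4 - 40*q^3 - 40*q^2 + 5*q - 10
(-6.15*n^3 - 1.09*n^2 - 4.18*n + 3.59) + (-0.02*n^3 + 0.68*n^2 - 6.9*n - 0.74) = -6.17*n^3 - 0.41*n^2 - 11.08*n + 2.85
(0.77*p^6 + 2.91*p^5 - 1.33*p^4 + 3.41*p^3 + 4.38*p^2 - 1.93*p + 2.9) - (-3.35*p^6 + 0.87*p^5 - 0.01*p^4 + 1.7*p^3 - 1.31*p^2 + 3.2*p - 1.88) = 4.12*p^6 + 2.04*p^5 - 1.32*p^4 + 1.71*p^3 + 5.69*p^2 - 5.13*p + 4.78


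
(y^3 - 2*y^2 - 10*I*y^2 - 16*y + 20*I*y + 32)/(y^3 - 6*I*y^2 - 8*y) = (y^2 - 2*y*(1 + 4*I) + 16*I)/(y*(y - 4*I))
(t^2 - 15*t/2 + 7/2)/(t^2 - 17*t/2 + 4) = (t - 7)/(t - 8)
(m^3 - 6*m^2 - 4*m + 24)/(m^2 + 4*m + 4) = (m^2 - 8*m + 12)/(m + 2)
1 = 1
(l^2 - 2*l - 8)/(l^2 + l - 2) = (l - 4)/(l - 1)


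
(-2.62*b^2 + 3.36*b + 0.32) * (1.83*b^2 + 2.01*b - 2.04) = -4.7946*b^4 + 0.8826*b^3 + 12.684*b^2 - 6.2112*b - 0.6528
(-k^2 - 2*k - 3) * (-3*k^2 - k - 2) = 3*k^4 + 7*k^3 + 13*k^2 + 7*k + 6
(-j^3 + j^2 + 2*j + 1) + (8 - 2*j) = -j^3 + j^2 + 9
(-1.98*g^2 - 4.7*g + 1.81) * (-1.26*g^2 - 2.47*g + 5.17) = 2.4948*g^4 + 10.8126*g^3 - 0.908199999999998*g^2 - 28.7697*g + 9.3577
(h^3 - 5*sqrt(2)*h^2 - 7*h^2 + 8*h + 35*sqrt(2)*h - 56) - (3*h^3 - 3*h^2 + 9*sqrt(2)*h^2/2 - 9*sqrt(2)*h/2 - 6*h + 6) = -2*h^3 - 19*sqrt(2)*h^2/2 - 4*h^2 + 14*h + 79*sqrt(2)*h/2 - 62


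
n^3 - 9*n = n*(n - 3)*(n + 3)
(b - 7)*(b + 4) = b^2 - 3*b - 28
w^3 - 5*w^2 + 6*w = w*(w - 3)*(w - 2)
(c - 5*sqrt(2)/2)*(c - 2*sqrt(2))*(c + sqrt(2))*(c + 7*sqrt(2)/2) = c^4 - 47*c^2/2 + 27*sqrt(2)*c/2 + 70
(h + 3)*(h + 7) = h^2 + 10*h + 21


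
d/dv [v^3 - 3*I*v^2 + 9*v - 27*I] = 3*v^2 - 6*I*v + 9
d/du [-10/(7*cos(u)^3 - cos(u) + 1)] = 10*(1 - 21*cos(u)^2)*sin(u)/(7*cos(u)^3 - cos(u) + 1)^2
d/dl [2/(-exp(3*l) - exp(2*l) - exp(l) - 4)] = (6*exp(2*l) + 4*exp(l) + 2)*exp(l)/(exp(3*l) + exp(2*l) + exp(l) + 4)^2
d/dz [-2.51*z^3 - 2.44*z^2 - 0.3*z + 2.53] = -7.53*z^2 - 4.88*z - 0.3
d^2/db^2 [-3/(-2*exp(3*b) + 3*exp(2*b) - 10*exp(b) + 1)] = 6*((-9*exp(2*b) + 6*exp(b) - 5)*(2*exp(3*b) - 3*exp(2*b) + 10*exp(b) - 1) + 4*(3*exp(2*b) - 3*exp(b) + 5)^2*exp(b))*exp(b)/(2*exp(3*b) - 3*exp(2*b) + 10*exp(b) - 1)^3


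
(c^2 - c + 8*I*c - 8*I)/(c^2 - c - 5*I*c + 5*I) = (c + 8*I)/(c - 5*I)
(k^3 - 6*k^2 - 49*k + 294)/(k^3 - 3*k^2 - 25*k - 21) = (k^2 + k - 42)/(k^2 + 4*k + 3)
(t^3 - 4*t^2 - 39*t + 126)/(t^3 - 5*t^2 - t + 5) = (t^3 - 4*t^2 - 39*t + 126)/(t^3 - 5*t^2 - t + 5)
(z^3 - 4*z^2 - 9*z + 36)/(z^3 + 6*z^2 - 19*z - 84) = (z - 3)/(z + 7)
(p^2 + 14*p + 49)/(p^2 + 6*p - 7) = (p + 7)/(p - 1)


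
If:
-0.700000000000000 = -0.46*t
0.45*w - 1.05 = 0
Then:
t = 1.52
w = 2.33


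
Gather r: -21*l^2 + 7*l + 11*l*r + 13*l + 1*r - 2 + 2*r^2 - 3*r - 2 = -21*l^2 + 20*l + 2*r^2 + r*(11*l - 2) - 4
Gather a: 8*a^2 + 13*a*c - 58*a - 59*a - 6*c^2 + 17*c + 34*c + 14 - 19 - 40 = 8*a^2 + a*(13*c - 117) - 6*c^2 + 51*c - 45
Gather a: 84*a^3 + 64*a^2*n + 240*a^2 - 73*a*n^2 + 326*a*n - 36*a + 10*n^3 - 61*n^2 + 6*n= 84*a^3 + a^2*(64*n + 240) + a*(-73*n^2 + 326*n - 36) + 10*n^3 - 61*n^2 + 6*n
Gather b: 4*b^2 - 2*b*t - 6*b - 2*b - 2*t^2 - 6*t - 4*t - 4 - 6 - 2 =4*b^2 + b*(-2*t - 8) - 2*t^2 - 10*t - 12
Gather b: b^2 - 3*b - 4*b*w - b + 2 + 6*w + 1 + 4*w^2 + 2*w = b^2 + b*(-4*w - 4) + 4*w^2 + 8*w + 3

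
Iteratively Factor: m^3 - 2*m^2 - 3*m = (m + 1)*(m^2 - 3*m) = m*(m + 1)*(m - 3)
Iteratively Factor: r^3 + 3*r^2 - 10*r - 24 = (r + 4)*(r^2 - r - 6) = (r + 2)*(r + 4)*(r - 3)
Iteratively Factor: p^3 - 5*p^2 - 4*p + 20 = (p - 5)*(p^2 - 4) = (p - 5)*(p - 2)*(p + 2)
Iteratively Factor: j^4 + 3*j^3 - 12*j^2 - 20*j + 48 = (j - 2)*(j^3 + 5*j^2 - 2*j - 24) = (j - 2)^2*(j^2 + 7*j + 12) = (j - 2)^2*(j + 4)*(j + 3)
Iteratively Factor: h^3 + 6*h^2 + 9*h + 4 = (h + 4)*(h^2 + 2*h + 1) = (h + 1)*(h + 4)*(h + 1)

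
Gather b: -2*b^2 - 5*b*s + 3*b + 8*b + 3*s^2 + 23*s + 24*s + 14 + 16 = -2*b^2 + b*(11 - 5*s) + 3*s^2 + 47*s + 30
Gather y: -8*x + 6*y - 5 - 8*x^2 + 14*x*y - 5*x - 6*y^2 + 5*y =-8*x^2 - 13*x - 6*y^2 + y*(14*x + 11) - 5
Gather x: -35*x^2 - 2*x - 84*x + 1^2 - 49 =-35*x^2 - 86*x - 48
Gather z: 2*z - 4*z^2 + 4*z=-4*z^2 + 6*z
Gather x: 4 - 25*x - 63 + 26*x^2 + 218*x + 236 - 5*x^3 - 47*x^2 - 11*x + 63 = -5*x^3 - 21*x^2 + 182*x + 240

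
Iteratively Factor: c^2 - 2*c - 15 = (c + 3)*(c - 5)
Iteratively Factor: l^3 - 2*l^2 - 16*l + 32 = (l + 4)*(l^2 - 6*l + 8) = (l - 4)*(l + 4)*(l - 2)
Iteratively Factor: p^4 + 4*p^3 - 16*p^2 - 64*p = (p + 4)*(p^3 - 16*p) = (p + 4)^2*(p^2 - 4*p) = p*(p + 4)^2*(p - 4)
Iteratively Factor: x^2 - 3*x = (x)*(x - 3)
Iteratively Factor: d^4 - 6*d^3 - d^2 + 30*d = (d + 2)*(d^3 - 8*d^2 + 15*d) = d*(d + 2)*(d^2 - 8*d + 15) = d*(d - 3)*(d + 2)*(d - 5)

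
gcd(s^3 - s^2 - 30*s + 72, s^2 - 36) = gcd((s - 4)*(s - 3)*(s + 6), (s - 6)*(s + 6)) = s + 6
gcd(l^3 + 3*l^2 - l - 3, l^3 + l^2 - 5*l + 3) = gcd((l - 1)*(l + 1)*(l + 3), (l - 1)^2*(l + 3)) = l^2 + 2*l - 3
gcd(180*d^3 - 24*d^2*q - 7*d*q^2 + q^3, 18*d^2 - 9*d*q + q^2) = -6*d + q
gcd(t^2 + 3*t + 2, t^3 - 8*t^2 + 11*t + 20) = t + 1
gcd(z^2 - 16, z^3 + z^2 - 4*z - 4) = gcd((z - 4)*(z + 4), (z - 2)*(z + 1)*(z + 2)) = 1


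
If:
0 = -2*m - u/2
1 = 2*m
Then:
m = 1/2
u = -2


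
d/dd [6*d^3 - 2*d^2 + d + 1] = 18*d^2 - 4*d + 1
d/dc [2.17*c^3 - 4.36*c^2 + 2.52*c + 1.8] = 6.51*c^2 - 8.72*c + 2.52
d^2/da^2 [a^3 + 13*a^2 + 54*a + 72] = 6*a + 26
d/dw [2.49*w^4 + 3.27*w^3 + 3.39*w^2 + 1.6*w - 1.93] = 9.96*w^3 + 9.81*w^2 + 6.78*w + 1.6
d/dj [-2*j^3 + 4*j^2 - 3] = 2*j*(4 - 3*j)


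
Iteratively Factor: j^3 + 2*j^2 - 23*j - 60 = (j + 3)*(j^2 - j - 20) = (j - 5)*(j + 3)*(j + 4)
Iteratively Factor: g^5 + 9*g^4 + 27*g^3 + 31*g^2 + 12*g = (g + 3)*(g^4 + 6*g^3 + 9*g^2 + 4*g) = (g + 1)*(g + 3)*(g^3 + 5*g^2 + 4*g) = g*(g + 1)*(g + 3)*(g^2 + 5*g + 4) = g*(g + 1)*(g + 3)*(g + 4)*(g + 1)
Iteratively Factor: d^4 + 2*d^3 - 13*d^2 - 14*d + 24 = (d - 1)*(d^3 + 3*d^2 - 10*d - 24) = (d - 1)*(d + 4)*(d^2 - d - 6) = (d - 3)*(d - 1)*(d + 4)*(d + 2)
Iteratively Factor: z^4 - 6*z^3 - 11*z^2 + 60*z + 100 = (z - 5)*(z^3 - z^2 - 16*z - 20) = (z - 5)*(z + 2)*(z^2 - 3*z - 10) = (z - 5)*(z + 2)^2*(z - 5)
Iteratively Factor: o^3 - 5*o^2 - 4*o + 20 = (o - 2)*(o^2 - 3*o - 10) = (o - 2)*(o + 2)*(o - 5)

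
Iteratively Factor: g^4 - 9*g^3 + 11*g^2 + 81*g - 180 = (g - 4)*(g^3 - 5*g^2 - 9*g + 45) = (g - 4)*(g - 3)*(g^2 - 2*g - 15) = (g - 5)*(g - 4)*(g - 3)*(g + 3)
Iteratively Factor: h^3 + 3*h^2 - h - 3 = (h - 1)*(h^2 + 4*h + 3) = (h - 1)*(h + 3)*(h + 1)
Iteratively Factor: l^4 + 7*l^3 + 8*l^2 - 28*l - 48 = (l + 3)*(l^3 + 4*l^2 - 4*l - 16) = (l + 3)*(l + 4)*(l^2 - 4) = (l + 2)*(l + 3)*(l + 4)*(l - 2)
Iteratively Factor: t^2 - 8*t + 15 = (t - 3)*(t - 5)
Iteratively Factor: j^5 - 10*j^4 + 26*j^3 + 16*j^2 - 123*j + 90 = (j + 2)*(j^4 - 12*j^3 + 50*j^2 - 84*j + 45) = (j - 3)*(j + 2)*(j^3 - 9*j^2 + 23*j - 15) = (j - 3)^2*(j + 2)*(j^2 - 6*j + 5) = (j - 3)^2*(j - 1)*(j + 2)*(j - 5)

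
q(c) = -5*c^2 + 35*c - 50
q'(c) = 35 - 10*c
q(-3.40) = -226.80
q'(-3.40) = 69.00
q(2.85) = 9.14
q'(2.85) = 6.50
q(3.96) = 10.19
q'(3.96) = -4.60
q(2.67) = 7.81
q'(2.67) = 8.30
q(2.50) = 6.25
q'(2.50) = 10.00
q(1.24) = -14.29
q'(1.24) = 22.60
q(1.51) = -8.55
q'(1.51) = 19.90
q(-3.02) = -201.30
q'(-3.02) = 65.20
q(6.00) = -20.00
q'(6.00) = -25.00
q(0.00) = -50.00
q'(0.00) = 35.00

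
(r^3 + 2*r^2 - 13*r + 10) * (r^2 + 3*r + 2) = r^5 + 5*r^4 - 5*r^3 - 25*r^2 + 4*r + 20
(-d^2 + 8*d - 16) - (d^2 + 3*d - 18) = -2*d^2 + 5*d + 2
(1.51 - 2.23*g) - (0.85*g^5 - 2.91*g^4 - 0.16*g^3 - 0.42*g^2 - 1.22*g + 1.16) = -0.85*g^5 + 2.91*g^4 + 0.16*g^3 + 0.42*g^2 - 1.01*g + 0.35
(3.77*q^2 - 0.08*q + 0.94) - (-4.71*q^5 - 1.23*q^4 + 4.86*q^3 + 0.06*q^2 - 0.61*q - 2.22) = 4.71*q^5 + 1.23*q^4 - 4.86*q^3 + 3.71*q^2 + 0.53*q + 3.16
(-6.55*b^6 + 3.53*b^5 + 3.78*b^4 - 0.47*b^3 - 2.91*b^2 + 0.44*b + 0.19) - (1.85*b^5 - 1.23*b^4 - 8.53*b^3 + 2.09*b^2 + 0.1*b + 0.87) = -6.55*b^6 + 1.68*b^5 + 5.01*b^4 + 8.06*b^3 - 5.0*b^2 + 0.34*b - 0.68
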